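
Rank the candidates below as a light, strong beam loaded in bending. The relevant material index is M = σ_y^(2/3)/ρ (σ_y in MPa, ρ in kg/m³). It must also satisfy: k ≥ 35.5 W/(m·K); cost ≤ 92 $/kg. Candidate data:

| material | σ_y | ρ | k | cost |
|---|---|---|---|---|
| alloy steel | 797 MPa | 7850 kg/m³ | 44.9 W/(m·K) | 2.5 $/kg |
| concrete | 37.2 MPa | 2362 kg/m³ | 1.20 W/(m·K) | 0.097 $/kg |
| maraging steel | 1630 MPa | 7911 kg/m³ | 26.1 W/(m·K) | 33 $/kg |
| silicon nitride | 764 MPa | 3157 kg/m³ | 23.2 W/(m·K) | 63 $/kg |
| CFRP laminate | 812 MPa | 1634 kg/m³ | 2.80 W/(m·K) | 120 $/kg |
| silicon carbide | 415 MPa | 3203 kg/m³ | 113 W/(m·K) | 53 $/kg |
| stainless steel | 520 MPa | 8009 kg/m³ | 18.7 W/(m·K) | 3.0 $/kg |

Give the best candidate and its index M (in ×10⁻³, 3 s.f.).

silicon carbide, M = 17.4×10⁻³

Screen on constraints: k ≥ 35.5 W/(m·K); cost ≤ 92 $/kg. Survivors: alloy steel, silicon carbide.
Computing M directly (units already consistent):
  silicon carbide: M = 17.4×10⁻³
  alloy steel: M = 11.0×10⁻³
Silicon carbide ranks first.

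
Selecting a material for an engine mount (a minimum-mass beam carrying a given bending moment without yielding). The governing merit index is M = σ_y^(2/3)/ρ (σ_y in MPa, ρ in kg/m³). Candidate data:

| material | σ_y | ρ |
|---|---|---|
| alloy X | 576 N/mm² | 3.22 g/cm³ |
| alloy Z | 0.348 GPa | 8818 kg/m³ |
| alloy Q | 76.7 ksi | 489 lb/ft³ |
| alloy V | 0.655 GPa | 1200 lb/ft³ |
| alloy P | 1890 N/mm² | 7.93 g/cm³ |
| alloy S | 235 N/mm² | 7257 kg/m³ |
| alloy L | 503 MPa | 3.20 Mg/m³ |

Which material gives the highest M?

Normalizing units and computing the index:
  alloy X: σ_y = 576.0 MPa, ρ = 3220 kg/m³
  alloy Z: σ_y = 348.0 MPa, ρ = 8818 kg/m³
  alloy Q: σ_y = 528.8 MPa, ρ = 7833 kg/m³
  alloy V: σ_y = 655.0 MPa, ρ = 19220 kg/m³
  alloy P: σ_y = 1890 MPa, ρ = 7930 kg/m³
  alloy S: σ_y = 235.0 MPa, ρ = 7257 kg/m³
  alloy L: σ_y = 503.0 MPa, ρ = 3200 kg/m³
  alloy X: M = 21.5×10⁻³
  alloy L: M = 19.8×10⁻³
  alloy P: M = 19.3×10⁻³
  alloy Q: M = 8.35×10⁻³
  alloy Z: M = 5.61×10⁻³
  alloy S: M = 5.25×10⁻³
  alloy V: M = 3.92×10⁻³
Alloy X ranks first.

alloy X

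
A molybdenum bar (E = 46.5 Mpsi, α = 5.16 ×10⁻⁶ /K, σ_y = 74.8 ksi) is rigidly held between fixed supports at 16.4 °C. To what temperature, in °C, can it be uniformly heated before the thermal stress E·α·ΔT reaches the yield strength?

328 °C

E = 46.5 Mpsi = 320.6 GPa.
σ_y = 74.8 ksi = 515.7 MPa.
E·α·ΔT = 515.7 MPa ⇒ ΔT = 515.7 / (320.6×10³ × 5.16×10⁻⁶) = 311.7 K.
T = 16.4 + 311.7 = 328.1 °C.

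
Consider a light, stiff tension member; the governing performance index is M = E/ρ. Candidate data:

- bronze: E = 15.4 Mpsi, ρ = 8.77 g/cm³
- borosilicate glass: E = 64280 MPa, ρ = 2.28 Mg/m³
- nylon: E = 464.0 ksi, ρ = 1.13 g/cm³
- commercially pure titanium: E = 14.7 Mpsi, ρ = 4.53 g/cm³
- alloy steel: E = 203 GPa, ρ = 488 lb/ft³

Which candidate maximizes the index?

Putting every candidate on a common basis:
  bronze: E = 106.2 GPa, ρ = 8770 kg/m³
  borosilicate glass: E = 64.28 GPa, ρ = 2280 kg/m³
  nylon: E = 3.199 GPa, ρ = 1130 kg/m³
  commercially pure titanium: E = 101.4 GPa, ρ = 4530 kg/m³
  alloy steel: E = 203.0 GPa, ρ = 7817 kg/m³
  borosilicate glass: M = 28.2 MN·m/kg
  alloy steel: M = 26.0 MN·m/kg
  commercially pure titanium: M = 22.4 MN·m/kg
  bronze: M = 12.1 MN·m/kg
  nylon: M = 2.83 MN·m/kg
Highest index: borosilicate glass.

borosilicate glass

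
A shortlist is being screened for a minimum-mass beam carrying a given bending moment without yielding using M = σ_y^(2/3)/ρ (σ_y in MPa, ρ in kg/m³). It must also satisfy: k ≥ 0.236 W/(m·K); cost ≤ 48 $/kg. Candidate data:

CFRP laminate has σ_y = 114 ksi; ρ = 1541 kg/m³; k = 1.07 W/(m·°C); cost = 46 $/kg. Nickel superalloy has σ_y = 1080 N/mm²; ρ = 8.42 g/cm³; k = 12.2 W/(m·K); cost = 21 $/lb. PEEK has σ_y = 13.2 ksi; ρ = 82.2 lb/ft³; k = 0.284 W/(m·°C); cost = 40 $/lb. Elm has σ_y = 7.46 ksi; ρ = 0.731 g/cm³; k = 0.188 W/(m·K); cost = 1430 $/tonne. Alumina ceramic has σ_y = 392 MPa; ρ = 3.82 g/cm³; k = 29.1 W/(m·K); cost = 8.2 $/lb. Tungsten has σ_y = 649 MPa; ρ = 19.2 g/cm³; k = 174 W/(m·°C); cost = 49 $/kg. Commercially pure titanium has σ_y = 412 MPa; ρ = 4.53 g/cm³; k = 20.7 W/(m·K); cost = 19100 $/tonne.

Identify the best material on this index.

CFRP laminate

Screen on constraints: k ≥ 0.236 W/(m·K); cost ≤ 48 $/kg. Survivors: CFRP laminate, nickel superalloy, alumina ceramic, commercially pure titanium.
Convert each candidate to consistent units, then evaluate M:
  CFRP laminate: σ_y = 786.0 MPa, ρ = 1541 kg/m³
  nickel superalloy: σ_y = 1080 MPa, ρ = 8420 kg/m³
  alumina ceramic: σ_y = 392.0 MPa, ρ = 3820 kg/m³
  commercially pure titanium: σ_y = 412.0 MPa, ρ = 4530 kg/m³
  CFRP laminate: M = 55.3×10⁻³
  alumina ceramic: M = 14.0×10⁻³
  nickel superalloy: M = 12.5×10⁻³
  commercially pure titanium: M = 12.2×10⁻³
CFRP laminate ranks first.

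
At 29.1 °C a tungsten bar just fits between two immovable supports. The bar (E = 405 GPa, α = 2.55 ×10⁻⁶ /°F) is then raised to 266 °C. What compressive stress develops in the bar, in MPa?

α = 2.55×10⁻⁶/°F × 9/5 = 4.59×10⁻⁶/K.
ΔT = 236.9 K. Constrained thermal stress σ = E·α·ΔT = 405.0×10³ MPa × 4.59×10⁻⁶ × 236.9 = 440 MPa (compressive).

440 MPa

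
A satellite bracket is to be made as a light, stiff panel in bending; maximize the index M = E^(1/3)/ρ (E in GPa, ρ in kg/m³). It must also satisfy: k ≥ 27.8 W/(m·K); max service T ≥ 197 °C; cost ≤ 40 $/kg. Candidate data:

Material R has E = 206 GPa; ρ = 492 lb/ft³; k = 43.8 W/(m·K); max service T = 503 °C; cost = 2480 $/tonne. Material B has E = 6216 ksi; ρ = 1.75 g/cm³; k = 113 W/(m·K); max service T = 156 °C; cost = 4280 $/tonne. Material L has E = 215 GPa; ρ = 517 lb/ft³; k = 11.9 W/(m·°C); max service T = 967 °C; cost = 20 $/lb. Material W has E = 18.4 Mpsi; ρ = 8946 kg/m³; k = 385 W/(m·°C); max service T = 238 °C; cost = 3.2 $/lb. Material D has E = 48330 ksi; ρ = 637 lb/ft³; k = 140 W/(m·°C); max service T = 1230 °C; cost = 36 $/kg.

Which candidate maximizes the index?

Screen on constraints: k ≥ 27.8 W/(m·K); max service T ≥ 197 °C; cost ≤ 40 $/kg. Survivors: material R, material W, material D.
Normalizing units and computing the index:
  material R: E = 206.0 GPa, ρ = 7881 kg/m³
  material W: E = 126.9 GPa, ρ = 8946 kg/m³
  material D: E = 333.2 GPa, ρ = 10200 kg/m³
  material R: M = 0.749×10⁻³
  material D: M = 0.679×10⁻³
  material W: M = 0.562×10⁻³
Highest index: material R.

material R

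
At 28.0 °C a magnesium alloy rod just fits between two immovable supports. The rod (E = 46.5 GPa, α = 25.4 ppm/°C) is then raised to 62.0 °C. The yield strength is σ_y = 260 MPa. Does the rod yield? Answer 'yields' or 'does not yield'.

ΔT = 34.00 K. Constrained thermal stress σ = E·α·ΔT = 46.50×10³ MPa × 25.4×10⁻⁶ × 34.00 = 40.2 MPa (compressive).
Compare to σ_y = 260 MPa: σ < σ_y, so it does not yield.

does not yield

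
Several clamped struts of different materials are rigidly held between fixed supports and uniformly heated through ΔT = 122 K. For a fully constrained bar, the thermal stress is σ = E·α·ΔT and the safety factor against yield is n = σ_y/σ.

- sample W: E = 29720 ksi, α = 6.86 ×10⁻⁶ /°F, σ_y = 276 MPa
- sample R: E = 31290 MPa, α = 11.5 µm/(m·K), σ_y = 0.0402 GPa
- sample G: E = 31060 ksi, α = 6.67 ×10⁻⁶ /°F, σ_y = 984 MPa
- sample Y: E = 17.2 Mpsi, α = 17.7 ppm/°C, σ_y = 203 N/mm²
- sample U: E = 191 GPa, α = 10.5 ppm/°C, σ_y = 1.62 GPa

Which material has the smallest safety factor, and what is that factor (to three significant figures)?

sample Y, n = 0.793

Per material, after unit conversion:
  sample W: E = 204.9, α = 12.3, σ_y = 276.0 → σ = 309 MPa, n = 0.894
  sample R: E = 31.29, α = 11.5, σ_y = 40.20 → σ = 43.9 MPa, n = 0.916
  sample G: E = 214.2, α = 12.0, σ_y = 984.0 → σ = 314 MPa, n = 3.14
  sample Y: E = 118.6, α = 17.7, σ_y = 203.0 → σ = 256 MPa, n = 0.793
  sample U: E = 191.0, α = 10.5, σ_y = 1620 → σ = 245 MPa, n = 6.62
Smallest n: sample Y with n = 0.793.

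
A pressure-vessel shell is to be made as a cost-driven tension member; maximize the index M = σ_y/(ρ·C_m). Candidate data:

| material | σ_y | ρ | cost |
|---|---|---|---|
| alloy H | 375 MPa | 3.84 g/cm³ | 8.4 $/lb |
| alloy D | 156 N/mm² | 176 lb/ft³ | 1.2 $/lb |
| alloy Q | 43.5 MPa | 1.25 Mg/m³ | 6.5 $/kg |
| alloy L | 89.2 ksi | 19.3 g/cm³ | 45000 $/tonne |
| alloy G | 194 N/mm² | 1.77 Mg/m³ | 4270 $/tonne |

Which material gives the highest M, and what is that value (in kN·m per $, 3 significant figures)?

After converting to SI:
  alloy H: σ_y = 375.0 MPa, ρ = 3840 kg/m³, cost = 18.52 $/kg
  alloy D: σ_y = 156.0 MPa, ρ = 2819 kg/m³, cost = 2.646 $/kg
  alloy Q: σ_y = 43.50 MPa, ρ = 1250 kg/m³, cost = 6.500 $/kg
  alloy L: σ_y = 615.0 MPa, ρ = 19300 kg/m³, cost = 45.00 $/kg
  alloy G: σ_y = 194.0 MPa, ρ = 1770 kg/m³, cost = 4.270 $/kg
  alloy G: M = 25.7 kN·m per $
  alloy D: M = 20.9 kN·m per $
  alloy Q: M = 5.35 kN·m per $
  alloy H: M = 5.27 kN·m per $
  alloy L: M = 0.708 kN·m per $
Alloy G has the largest M.

alloy G, M = 25.7 kN·m per $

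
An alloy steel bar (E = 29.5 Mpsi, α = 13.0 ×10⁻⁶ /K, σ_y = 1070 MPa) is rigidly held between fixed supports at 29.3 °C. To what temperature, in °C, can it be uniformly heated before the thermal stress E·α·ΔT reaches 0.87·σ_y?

381 °C

E = 29.5 Mpsi = 203.4 GPa.
E·α·ΔT = 930.9 MPa ⇒ ΔT = 930.9 / (203.4×10³ × 13.0×10⁻⁶) = 352.1 K.
T = 29.3 + 352.1 = 381.4 °C.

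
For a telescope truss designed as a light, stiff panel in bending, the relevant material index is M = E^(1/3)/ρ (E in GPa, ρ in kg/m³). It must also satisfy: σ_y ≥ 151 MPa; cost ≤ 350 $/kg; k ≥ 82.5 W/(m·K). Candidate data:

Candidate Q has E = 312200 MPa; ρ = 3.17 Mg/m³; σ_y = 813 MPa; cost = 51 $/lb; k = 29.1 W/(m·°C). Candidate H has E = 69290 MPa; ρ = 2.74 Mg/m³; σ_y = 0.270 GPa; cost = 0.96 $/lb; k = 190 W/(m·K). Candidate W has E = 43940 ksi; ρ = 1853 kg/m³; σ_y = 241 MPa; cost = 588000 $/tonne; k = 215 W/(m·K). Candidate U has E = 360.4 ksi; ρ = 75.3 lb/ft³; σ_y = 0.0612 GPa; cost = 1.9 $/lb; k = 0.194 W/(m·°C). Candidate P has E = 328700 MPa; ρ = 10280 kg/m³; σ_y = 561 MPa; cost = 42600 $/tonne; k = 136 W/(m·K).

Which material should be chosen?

candidate H

Screen on constraints: σ_y ≥ 151 MPa; cost ≤ 350 $/kg; k ≥ 82.5 W/(m·K). Survivors: candidate H, candidate P.
Putting every candidate on a common basis:
  candidate H: E = 69.29 GPa, ρ = 2740 kg/m³
  candidate P: E = 328.7 GPa, ρ = 10280 kg/m³
  candidate H: M = 1.50×10⁻³
  candidate P: M = 0.671×10⁻³
Candidate H ranks first.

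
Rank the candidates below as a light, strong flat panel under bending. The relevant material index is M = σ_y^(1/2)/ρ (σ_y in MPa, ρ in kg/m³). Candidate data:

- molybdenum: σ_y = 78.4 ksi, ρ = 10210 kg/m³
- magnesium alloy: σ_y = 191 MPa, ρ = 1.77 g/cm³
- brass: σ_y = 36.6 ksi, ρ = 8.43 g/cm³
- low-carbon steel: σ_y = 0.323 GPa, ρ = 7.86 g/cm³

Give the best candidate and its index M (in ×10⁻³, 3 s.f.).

magnesium alloy, M = 7.81×10⁻³

Normalizing units and computing the index:
  molybdenum: σ_y = 540.5 MPa, ρ = 10210 kg/m³
  magnesium alloy: σ_y = 191.0 MPa, ρ = 1770 kg/m³
  brass: σ_y = 252.3 MPa, ρ = 8430 kg/m³
  low-carbon steel: σ_y = 323.0 MPa, ρ = 7860 kg/m³
  magnesium alloy: M = 7.81×10⁻³
  low-carbon steel: M = 2.29×10⁻³
  molybdenum: M = 2.28×10⁻³
  brass: M = 1.88×10⁻³
The maximum is for magnesium alloy.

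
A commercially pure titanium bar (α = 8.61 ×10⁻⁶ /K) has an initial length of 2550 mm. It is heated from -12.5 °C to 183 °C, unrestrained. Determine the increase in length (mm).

4.29 mm

ΔT = 183 − (-12.5) = 195.5 K.
ΔL = α·L₀·ΔT = 8.61×10⁻⁶ × 2550 mm × 195.5 K = 4.29 mm.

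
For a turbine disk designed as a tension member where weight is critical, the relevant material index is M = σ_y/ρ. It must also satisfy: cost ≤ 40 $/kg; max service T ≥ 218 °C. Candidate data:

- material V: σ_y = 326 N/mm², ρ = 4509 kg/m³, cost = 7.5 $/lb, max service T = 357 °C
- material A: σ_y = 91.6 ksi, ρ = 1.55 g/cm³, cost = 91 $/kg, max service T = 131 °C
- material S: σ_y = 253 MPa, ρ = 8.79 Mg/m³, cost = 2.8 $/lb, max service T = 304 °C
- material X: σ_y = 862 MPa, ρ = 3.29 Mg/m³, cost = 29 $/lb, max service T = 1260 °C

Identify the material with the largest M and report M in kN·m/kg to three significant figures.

Screen on constraints: cost ≤ 40 $/kg; max service T ≥ 218 °C. Survivors: material V, material S.
Putting every candidate on a common basis:
  material V: σ_y = 326.0 MPa, ρ = 4509 kg/m³
  material S: σ_y = 253.0 MPa, ρ = 8790 kg/m³
  material V: M = 72.3 kN·m/kg
  material S: M = 28.8 kN·m/kg
Highest index: material V.

material V, M = 72.3 kN·m/kg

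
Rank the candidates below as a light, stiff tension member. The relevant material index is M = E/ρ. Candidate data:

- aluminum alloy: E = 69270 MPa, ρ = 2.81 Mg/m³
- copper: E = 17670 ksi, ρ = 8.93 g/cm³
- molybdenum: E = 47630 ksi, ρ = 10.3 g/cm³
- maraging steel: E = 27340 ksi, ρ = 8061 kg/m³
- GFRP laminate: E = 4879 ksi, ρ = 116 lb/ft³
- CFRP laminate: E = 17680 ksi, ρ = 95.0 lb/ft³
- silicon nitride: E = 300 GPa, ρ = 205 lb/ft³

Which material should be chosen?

In SI units:
  aluminum alloy: E = 69.27 GPa, ρ = 2810 kg/m³
  copper: E = 121.8 GPa, ρ = 8930 kg/m³
  molybdenum: E = 328.4 GPa, ρ = 10300 kg/m³
  maraging steel: E = 188.5 GPa, ρ = 8061 kg/m³
  GFRP laminate: E = 33.64 GPa, ρ = 1858 kg/m³
  CFRP laminate: E = 121.9 GPa, ρ = 1522 kg/m³
  silicon nitride: E = 300.0 GPa, ρ = 3284 kg/m³
  silicon nitride: M = 91.4 MN·m/kg
  CFRP laminate: M = 80.1 MN·m/kg
  molybdenum: M = 31.9 MN·m/kg
  aluminum alloy: M = 24.7 MN·m/kg
  maraging steel: M = 23.4 MN·m/kg
  GFRP laminate: M = 18.1 MN·m/kg
  copper: M = 13.6 MN·m/kg
Silicon nitride ranks first.

silicon nitride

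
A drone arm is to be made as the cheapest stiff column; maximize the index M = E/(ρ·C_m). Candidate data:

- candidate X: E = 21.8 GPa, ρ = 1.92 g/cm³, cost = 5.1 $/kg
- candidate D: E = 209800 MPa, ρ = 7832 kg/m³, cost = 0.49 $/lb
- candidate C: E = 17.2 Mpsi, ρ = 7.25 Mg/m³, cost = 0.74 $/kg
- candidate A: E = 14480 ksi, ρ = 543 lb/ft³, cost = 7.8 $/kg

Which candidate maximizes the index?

candidate D

Normalizing units and computing the index:
  candidate X: E = 21.80 GPa, ρ = 1920 kg/m³, cost = 5.100 $/kg
  candidate D: E = 209.8 GPa, ρ = 7832 kg/m³, cost = 1.080 $/kg
  candidate C: E = 118.6 GPa, ρ = 7250 kg/m³, cost = 0.7400 $/kg
  candidate A: E = 99.84 GPa, ρ = 8698 kg/m³, cost = 7.800 $/kg
  candidate D: M = 24.8 MN·m per $
  candidate C: M = 22.1 MN·m per $
  candidate X: M = 2.23 MN·m per $
  candidate A: M = 1.47 MN·m per $
Candidate D has the largest M.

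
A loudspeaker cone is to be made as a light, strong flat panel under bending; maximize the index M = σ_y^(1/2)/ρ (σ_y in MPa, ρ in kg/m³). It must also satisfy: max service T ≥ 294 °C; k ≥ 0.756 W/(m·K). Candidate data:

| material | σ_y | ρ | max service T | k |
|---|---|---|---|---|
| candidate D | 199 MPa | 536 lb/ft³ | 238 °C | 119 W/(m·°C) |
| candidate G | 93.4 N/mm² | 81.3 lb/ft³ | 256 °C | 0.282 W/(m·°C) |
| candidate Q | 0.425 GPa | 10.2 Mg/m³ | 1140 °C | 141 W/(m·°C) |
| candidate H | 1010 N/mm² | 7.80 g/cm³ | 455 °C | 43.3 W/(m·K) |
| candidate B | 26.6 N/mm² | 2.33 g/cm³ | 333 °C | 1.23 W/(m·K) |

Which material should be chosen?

Screen on constraints: max service T ≥ 294 °C; k ≥ 0.756 W/(m·K). Survivors: candidate Q, candidate H, candidate B.
After converting to SI:
  candidate Q: σ_y = 425.0 MPa, ρ = 10200 kg/m³
  candidate H: σ_y = 1010 MPa, ρ = 7800 kg/m³
  candidate B: σ_y = 26.60 MPa, ρ = 2330 kg/m³
  candidate H: M = 4.07×10⁻³
  candidate B: M = 2.21×10⁻³
  candidate Q: M = 2.02×10⁻³
Highest index: candidate H.

candidate H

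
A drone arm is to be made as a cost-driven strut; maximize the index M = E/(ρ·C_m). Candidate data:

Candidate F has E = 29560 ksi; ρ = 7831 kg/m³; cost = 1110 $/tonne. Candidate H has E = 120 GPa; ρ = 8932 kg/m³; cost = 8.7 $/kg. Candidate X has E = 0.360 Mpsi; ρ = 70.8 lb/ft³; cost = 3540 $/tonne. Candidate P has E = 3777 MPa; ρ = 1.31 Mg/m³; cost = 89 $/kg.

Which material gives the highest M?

In SI units:
  candidate F: E = 203.8 GPa, ρ = 7831 kg/m³, cost = 1.110 $/kg
  candidate H: E = 120.0 GPa, ρ = 8932 kg/m³, cost = 8.700 $/kg
  candidate X: E = 2.482 GPa, ρ = 1134 kg/m³, cost = 3.540 $/kg
  candidate P: E = 3.777 GPa, ρ = 1310 kg/m³, cost = 89.00 $/kg
  candidate F: M = 23.4 MN·m per $
  candidate H: M = 1.54 MN·m per $
  candidate X: M = 0.618 MN·m per $
  candidate P: M = 0.0324 MN·m per $
The maximum is for candidate F.

candidate F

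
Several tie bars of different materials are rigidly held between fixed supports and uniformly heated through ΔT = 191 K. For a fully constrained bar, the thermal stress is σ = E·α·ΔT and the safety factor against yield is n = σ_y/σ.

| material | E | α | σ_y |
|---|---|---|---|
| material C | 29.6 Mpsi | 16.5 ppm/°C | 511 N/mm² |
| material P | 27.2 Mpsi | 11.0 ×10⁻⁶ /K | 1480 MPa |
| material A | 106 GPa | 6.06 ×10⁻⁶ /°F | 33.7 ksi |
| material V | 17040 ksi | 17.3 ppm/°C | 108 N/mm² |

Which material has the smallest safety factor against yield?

Per material, after unit conversion:
  material C: E = 204.1, α = 16.5, σ_y = 511.0 → σ = 643 MPa, n = 0.794
  material P: E = 187.5, α = 11.0, σ_y = 1480 → σ = 394 MPa, n = 3.76
  material A: E = 106.0, α = 10.9, σ_y = 232.4 → σ = 221 MPa, n = 1.05
  material V: E = 117.5, α = 17.3, σ_y = 108.0 → σ = 388 MPa, n = 0.278
Material V has the lowest safety factor, n = 0.278.

material V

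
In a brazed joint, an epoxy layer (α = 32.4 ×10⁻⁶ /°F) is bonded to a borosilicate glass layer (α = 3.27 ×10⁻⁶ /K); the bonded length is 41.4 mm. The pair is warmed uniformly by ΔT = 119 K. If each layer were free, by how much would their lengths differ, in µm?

epoxy: α = 32.4×10⁻⁶/°F × 9/5 = 58.3×10⁻⁶/K.
Δα = |58.3 − 3.27|×10⁻⁶/K = 55.0×10⁻⁶/K.
ΔL_mismatch = Δα·L·ΔT = 55.0×10⁻⁶ × 41.4 mm × 119.0 K = 271 µm.

271 µm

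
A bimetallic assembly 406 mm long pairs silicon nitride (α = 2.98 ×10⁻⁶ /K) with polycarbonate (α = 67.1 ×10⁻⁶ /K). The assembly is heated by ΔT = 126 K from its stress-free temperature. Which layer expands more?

polycarbonate

α(silicon nitride) = 2.98×10⁻⁶/K vs α(polycarbonate) = 67.1×10⁻⁶/K.
Higher α expands more for the same ΔT: polycarbonate.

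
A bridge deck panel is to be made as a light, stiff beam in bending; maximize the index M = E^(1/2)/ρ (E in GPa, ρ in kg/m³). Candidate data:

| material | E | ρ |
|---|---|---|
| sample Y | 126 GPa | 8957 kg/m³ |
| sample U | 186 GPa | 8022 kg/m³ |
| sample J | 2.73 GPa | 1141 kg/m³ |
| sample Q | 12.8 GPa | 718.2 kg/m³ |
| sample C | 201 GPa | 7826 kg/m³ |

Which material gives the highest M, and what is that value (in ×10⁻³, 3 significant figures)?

sample Q, M = 4.98×10⁻³

Evaluate M for each candidate:
  sample Q: M = 4.98×10⁻³
  sample C: M = 1.81×10⁻³
  sample U: M = 1.70×10⁻³
  sample J: M = 1.45×10⁻³
  sample Y: M = 1.25×10⁻³
Sample Q ranks first.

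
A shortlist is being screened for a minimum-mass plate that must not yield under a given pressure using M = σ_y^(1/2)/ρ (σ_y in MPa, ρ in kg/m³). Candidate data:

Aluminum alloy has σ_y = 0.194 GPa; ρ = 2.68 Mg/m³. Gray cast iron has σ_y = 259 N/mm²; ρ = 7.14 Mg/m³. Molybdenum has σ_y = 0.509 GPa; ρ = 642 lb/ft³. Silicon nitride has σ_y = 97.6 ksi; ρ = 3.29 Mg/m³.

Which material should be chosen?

silicon nitride

Normalizing units and computing the index:
  aluminum alloy: σ_y = 194.0 MPa, ρ = 2680 kg/m³
  gray cast iron: σ_y = 259.0 MPa, ρ = 7140 kg/m³
  molybdenum: σ_y = 509.0 MPa, ρ = 10280 kg/m³
  silicon nitride: σ_y = 672.9 MPa, ρ = 3290 kg/m³
  silicon nitride: M = 7.88×10⁻³
  aluminum alloy: M = 5.20×10⁻³
  gray cast iron: M = 2.25×10⁻³
  molybdenum: M = 2.19×10⁻³
The maximum is for silicon nitride.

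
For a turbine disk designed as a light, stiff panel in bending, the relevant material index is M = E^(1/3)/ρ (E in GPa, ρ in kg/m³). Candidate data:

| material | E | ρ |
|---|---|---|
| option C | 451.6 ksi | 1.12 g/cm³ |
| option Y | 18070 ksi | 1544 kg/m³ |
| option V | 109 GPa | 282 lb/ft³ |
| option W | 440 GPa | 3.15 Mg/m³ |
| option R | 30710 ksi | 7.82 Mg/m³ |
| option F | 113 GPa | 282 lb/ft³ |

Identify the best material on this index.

Normalizing units and computing the index:
  option C: E = 3.114 GPa, ρ = 1120 kg/m³
  option Y: E = 124.6 GPa, ρ = 1544 kg/m³
  option V: E = 109.0 GPa, ρ = 4517 kg/m³
  option W: E = 440.0 GPa, ρ = 3150 kg/m³
  option R: E = 211.7 GPa, ρ = 7820 kg/m³
  option F: E = 113.0 GPa, ρ = 4517 kg/m³
  option Y: M = 3.23×10⁻³
  option W: M = 2.41×10⁻³
  option C: M = 1.30×10⁻³
  option F: M = 1.07×10⁻³
  option V: M = 1.06×10⁻³
  option R: M = 0.762×10⁻³
Option Y ranks first.

option Y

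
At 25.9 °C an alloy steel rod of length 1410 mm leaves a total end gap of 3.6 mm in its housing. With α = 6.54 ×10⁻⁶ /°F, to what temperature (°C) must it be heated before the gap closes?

243 °C

α = 6.54×10⁻⁶/°F × 9/5 = 11.8×10⁻⁶/K.
α·L₀·ΔT = 3.6 mm ⇒ ΔT = 3.6 / (11.8×10⁻⁶ × 1410.0) = 216.9 K.
T = 25.9 + 216.9 = 242.8 °C.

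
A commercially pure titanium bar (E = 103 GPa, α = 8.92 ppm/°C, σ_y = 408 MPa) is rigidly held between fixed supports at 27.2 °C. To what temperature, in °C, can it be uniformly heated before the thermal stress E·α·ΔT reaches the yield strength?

471 °C

E·α·ΔT = 408.0 MPa ⇒ ΔT = 408.0 / (103.0×10³ × 8.92×10⁻⁶) = 444.1 K.
T = 27.2 + 444.1 = 471.3 °C.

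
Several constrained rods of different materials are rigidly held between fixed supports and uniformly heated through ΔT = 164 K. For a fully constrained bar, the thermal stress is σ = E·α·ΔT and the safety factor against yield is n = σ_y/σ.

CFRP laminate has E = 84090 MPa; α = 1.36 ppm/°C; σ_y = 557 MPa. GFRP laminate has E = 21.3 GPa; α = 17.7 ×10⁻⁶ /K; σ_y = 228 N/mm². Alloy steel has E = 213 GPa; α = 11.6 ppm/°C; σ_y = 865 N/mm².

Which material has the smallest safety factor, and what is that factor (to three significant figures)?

alloy steel, n = 2.13

With everything in SI (GPa, ×10⁻⁶/K, MPa):
  CFRP laminate: E = 84.09, α = 1.36, σ_y = 557.0 → σ = 18.8 MPa, n = 29.7
  GFRP laminate: E = 21.30, α = 17.7, σ_y = 228.0 → σ = 61.8 MPa, n = 3.69
  alloy steel: E = 213.0, α = 11.6, σ_y = 865.0 → σ = 405 MPa, n = 2.13
The minimum is alloy steel at n = 2.13.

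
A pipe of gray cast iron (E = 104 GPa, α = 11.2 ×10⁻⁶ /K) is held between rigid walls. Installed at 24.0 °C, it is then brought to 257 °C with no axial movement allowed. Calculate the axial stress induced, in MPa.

271 MPa

ΔT = 233.0 K. Constrained thermal stress σ = E·α·ΔT = 104.0×10³ MPa × 11.2×10⁻⁶ × 233.0 = 271 MPa (compressive).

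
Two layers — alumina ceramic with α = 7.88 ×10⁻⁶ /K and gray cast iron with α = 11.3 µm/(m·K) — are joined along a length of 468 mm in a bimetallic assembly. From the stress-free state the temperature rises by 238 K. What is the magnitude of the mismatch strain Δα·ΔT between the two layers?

Δα = |7.88 − 11.3|×10⁻⁶/K = 3.42×10⁻⁶/K.
Mismatch strain = Δα·ΔT = 3.42×10⁻⁶ × 238.0 = 8.14×10⁻⁴.

8.14×10⁻⁴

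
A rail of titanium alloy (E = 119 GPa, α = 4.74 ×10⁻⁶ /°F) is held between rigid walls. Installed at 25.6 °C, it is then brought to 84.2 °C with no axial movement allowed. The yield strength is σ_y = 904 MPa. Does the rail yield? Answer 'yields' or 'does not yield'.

does not yield

α = 4.74×10⁻⁶/°F × 9/5 = 8.53×10⁻⁶/K.
ΔT = 58.60 K. Constrained thermal stress σ = E·α·ΔT = 119.0×10³ MPa × 8.53×10⁻⁶ × 58.60 = 59.5 MPa (compressive).
Compare to σ_y = 904 MPa: σ < σ_y, so it does not yield.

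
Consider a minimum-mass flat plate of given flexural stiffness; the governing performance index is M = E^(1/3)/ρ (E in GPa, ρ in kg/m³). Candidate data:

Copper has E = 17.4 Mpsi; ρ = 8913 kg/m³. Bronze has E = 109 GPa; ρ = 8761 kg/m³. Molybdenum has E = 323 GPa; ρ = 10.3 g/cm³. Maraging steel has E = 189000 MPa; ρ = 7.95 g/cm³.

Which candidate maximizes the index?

maraging steel

After converting to SI:
  copper: E = 120.0 GPa, ρ = 8913 kg/m³
  bronze: E = 109.0 GPa, ρ = 8761 kg/m³
  molybdenum: E = 323.0 GPa, ρ = 10300 kg/m³
  maraging steel: E = 189.0 GPa, ρ = 7950 kg/m³
  maraging steel: M = 0.722×10⁻³
  molybdenum: M = 0.666×10⁻³
  copper: M = 0.553×10⁻³
  bronze: M = 0.545×10⁻³
The maximum is for maraging steel.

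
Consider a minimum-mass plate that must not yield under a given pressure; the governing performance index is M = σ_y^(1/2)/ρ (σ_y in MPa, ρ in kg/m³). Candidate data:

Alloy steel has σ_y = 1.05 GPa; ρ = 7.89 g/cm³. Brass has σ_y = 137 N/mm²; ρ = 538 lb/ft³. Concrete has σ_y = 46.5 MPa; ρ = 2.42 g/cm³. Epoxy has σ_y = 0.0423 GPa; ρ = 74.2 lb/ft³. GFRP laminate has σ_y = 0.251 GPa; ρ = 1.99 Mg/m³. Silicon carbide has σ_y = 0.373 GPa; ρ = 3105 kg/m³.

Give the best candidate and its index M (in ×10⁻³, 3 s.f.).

GFRP laminate, M = 7.96×10⁻³

Putting every candidate on a common basis:
  alloy steel: σ_y = 1050 MPa, ρ = 7890 kg/m³
  brass: σ_y = 137.0 MPa, ρ = 8618 kg/m³
  concrete: σ_y = 46.50 MPa, ρ = 2420 kg/m³
  epoxy: σ_y = 42.30 MPa, ρ = 1189 kg/m³
  GFRP laminate: σ_y = 251.0 MPa, ρ = 1990 kg/m³
  silicon carbide: σ_y = 373.0 MPa, ρ = 3105 kg/m³
  GFRP laminate: M = 7.96×10⁻³
  silicon carbide: M = 6.22×10⁻³
  epoxy: M = 5.47×10⁻³
  alloy steel: M = 4.11×10⁻³
  concrete: M = 2.82×10⁻³
  brass: M = 1.36×10⁻³
Highest index: GFRP laminate.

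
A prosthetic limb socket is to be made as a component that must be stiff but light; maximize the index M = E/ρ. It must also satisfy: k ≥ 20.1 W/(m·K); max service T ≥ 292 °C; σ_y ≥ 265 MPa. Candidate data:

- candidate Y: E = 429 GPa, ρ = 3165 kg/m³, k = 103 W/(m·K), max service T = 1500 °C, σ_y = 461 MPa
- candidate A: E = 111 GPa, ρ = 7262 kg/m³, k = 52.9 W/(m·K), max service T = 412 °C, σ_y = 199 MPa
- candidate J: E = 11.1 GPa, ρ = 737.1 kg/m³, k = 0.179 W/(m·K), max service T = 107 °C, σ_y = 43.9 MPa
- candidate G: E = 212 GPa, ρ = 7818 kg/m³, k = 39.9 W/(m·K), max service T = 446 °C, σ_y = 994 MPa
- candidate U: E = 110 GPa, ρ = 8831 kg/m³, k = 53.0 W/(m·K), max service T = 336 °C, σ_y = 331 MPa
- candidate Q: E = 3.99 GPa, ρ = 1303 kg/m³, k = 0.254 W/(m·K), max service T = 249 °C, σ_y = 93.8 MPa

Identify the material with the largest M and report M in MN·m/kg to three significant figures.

Screen on constraints: k ≥ 20.1 W/(m·K); max service T ≥ 292 °C; σ_y ≥ 265 MPa. Survivors: candidate Y, candidate G, candidate U.
Evaluate M for each candidate:
  candidate Y: M = 136 MN·m/kg
  candidate G: M = 27.1 MN·m/kg
  candidate U: M = 12.5 MN·m/kg
Candidate Y ranks first.

candidate Y, M = 136 MN·m/kg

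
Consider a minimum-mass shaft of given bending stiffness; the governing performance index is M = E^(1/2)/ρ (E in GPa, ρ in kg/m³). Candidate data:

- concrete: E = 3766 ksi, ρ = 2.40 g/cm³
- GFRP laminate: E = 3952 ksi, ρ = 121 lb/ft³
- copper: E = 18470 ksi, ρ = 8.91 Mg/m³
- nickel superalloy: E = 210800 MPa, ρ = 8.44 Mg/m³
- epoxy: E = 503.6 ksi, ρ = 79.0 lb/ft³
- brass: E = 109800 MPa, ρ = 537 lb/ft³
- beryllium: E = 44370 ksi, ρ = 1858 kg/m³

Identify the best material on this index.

Normalizing units and computing the index:
  concrete: E = 25.97 GPa, ρ = 2400 kg/m³
  GFRP laminate: E = 27.25 GPa, ρ = 1938 kg/m³
  copper: E = 127.3 GPa, ρ = 8910 kg/m³
  nickel superalloy: E = 210.8 GPa, ρ = 8440 kg/m³
  epoxy: E = 3.472 GPa, ρ = 1265 kg/m³
  brass: E = 109.8 GPa, ρ = 8602 kg/m³
  beryllium: E = 305.9 GPa, ρ = 1858 kg/m³
  beryllium: M = 9.41×10⁻³
  GFRP laminate: M = 2.69×10⁻³
  concrete: M = 2.12×10⁻³
  nickel superalloy: M = 1.72×10⁻³
  epoxy: M = 1.47×10⁻³
  copper: M = 1.27×10⁻³
  brass: M = 1.22×10⁻³
Highest index: beryllium.

beryllium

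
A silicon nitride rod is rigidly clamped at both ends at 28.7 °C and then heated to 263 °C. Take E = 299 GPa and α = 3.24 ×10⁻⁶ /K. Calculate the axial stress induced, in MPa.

ΔT = 234.3 K. Constrained thermal stress σ = E·α·ΔT = 299.0×10³ MPa × 3.24×10⁻⁶ × 234.3 = 227 MPa (compressive).

227 MPa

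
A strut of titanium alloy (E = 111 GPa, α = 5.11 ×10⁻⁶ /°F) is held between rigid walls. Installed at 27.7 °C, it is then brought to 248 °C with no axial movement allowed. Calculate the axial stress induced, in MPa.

225 MPa

α = 5.11×10⁻⁶/°F × 9/5 = 9.20×10⁻⁶/K.
ΔT = 220.3 K. Constrained thermal stress σ = E·α·ΔT = 111.0×10³ MPa × 9.20×10⁻⁶ × 220.3 = 225 MPa (compressive).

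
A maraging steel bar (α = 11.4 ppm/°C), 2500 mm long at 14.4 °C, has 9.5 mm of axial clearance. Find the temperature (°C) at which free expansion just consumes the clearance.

348 °C

α·L₀·ΔT = 9.5 mm ⇒ ΔT = 9.5 / (11.4×10⁻⁶ × 2500.0) = 333.3 K.
T = 14.4 + 333.3 = 347.7 °C.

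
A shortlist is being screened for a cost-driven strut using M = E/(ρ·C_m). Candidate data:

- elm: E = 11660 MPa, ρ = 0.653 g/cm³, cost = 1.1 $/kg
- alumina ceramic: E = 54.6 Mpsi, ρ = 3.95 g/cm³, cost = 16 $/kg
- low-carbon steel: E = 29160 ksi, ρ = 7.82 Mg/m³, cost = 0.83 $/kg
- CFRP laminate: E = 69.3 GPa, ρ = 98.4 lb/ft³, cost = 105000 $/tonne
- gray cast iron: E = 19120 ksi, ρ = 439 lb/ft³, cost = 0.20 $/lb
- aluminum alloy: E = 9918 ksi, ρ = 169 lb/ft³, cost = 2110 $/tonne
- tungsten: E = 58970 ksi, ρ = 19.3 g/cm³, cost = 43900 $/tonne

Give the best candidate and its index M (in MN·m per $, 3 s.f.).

Putting every candidate on a common basis:
  elm: E = 11.66 GPa, ρ = 653.0 kg/m³, cost = 1.100 $/kg
  alumina ceramic: E = 376.5 GPa, ρ = 3950 kg/m³, cost = 16.00 $/kg
  low-carbon steel: E = 201.1 GPa, ρ = 7820 kg/m³, cost = 0.8300 $/kg
  CFRP laminate: E = 69.30 GPa, ρ = 1576 kg/m³, cost = 105.0 $/kg
  gray cast iron: E = 131.8 GPa, ρ = 7032 kg/m³, cost = 0.4409 $/kg
  aluminum alloy: E = 68.38 GPa, ρ = 2707 kg/m³, cost = 2.110 $/kg
  tungsten: E = 406.6 GPa, ρ = 19300 kg/m³, cost = 43.90 $/kg
  gray cast iron: M = 42.5 MN·m per $
  low-carbon steel: M = 31.0 MN·m per $
  elm: M = 16.2 MN·m per $
  aluminum alloy: M = 12.0 MN·m per $
  alumina ceramic: M = 5.96 MN·m per $
  tungsten: M = 0.480 MN·m per $
  CFRP laminate: M = 0.419 MN·m per $
Highest index: gray cast iron.

gray cast iron, M = 42.5 MN·m per $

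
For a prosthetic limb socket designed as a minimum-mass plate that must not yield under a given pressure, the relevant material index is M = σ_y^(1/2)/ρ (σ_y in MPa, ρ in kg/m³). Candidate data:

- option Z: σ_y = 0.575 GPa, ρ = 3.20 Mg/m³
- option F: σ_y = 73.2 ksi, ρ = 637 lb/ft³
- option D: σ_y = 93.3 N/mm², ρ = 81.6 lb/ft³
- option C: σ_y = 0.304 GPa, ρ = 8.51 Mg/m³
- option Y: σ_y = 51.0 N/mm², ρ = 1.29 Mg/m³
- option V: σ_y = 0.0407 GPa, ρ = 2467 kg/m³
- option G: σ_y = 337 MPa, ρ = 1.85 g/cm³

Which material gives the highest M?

option G

Convert each candidate to consistent units, then evaluate M:
  option Z: σ_y = 575.0 MPa, ρ = 3200 kg/m³
  option F: σ_y = 504.7 MPa, ρ = 10200 kg/m³
  option D: σ_y = 93.30 MPa, ρ = 1307 kg/m³
  option C: σ_y = 304.0 MPa, ρ = 8510 kg/m³
  option Y: σ_y = 51.00 MPa, ρ = 1290 kg/m³
  option V: σ_y = 40.70 MPa, ρ = 2467 kg/m³
  option G: σ_y = 337.0 MPa, ρ = 1850 kg/m³
  option G: M = 9.92×10⁻³
  option Z: M = 7.49×10⁻³
  option D: M = 7.39×10⁻³
  option Y: M = 5.54×10⁻³
  option V: M = 2.59×10⁻³
  option F: M = 2.20×10⁻³
  option C: M = 2.05×10⁻³
Highest index: option G.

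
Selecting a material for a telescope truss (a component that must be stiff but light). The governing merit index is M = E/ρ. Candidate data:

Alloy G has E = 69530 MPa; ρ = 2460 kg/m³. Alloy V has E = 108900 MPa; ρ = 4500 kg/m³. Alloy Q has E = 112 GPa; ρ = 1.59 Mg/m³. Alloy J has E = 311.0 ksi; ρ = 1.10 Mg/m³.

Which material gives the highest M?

alloy Q

Putting every candidate on a common basis:
  alloy G: E = 69.53 GPa, ρ = 2460 kg/m³
  alloy V: E = 108.9 GPa, ρ = 4500 kg/m³
  alloy Q: E = 112.0 GPa, ρ = 1590 kg/m³
  alloy J: E = 2.144 GPa, ρ = 1100 kg/m³
  alloy Q: M = 70.4 MN·m/kg
  alloy G: M = 28.3 MN·m/kg
  alloy V: M = 24.2 MN·m/kg
  alloy J: M = 1.95 MN·m/kg
Alloy Q has the largest M.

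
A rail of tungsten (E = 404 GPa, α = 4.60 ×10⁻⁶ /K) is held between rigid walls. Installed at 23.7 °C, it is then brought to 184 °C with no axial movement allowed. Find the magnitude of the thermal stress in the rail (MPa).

ΔT = 160.3 K. Constrained thermal stress σ = E·α·ΔT = 404.0×10³ MPa × 4.60×10⁻⁶ × 160.3 = 298 MPa (compressive).

298 MPa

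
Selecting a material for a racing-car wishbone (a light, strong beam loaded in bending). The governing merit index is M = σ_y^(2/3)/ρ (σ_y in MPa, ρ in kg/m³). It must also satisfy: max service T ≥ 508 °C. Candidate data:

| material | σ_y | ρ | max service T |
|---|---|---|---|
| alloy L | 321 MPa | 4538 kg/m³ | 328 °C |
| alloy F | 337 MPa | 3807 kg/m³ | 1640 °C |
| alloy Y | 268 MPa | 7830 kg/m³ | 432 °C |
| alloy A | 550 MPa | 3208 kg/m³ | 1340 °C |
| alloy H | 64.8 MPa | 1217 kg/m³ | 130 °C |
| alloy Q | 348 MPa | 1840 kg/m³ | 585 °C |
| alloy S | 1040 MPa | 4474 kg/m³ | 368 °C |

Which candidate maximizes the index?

Screen on constraints: max service T ≥ 508 °C. Survivors: alloy F, alloy A, alloy Q.
Per-candidate index values:
  alloy Q: M = 26.9×10⁻³
  alloy A: M = 20.9×10⁻³
  alloy F: M = 12.7×10⁻³
Alloy Q ranks first.

alloy Q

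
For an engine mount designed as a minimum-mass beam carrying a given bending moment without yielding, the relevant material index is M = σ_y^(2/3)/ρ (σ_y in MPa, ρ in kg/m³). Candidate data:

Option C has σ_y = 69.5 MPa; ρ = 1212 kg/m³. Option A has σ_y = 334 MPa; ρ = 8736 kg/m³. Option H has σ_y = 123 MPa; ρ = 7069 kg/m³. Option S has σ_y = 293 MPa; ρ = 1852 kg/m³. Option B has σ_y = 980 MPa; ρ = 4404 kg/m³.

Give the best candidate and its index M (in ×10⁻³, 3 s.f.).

option S, M = 23.8×10⁻³

Per-candidate index values:
  option S: M = 23.8×10⁻³
  option B: M = 22.4×10⁻³
  option C: M = 13.9×10⁻³
  option A: M = 5.51×10⁻³
  option H: M = 3.50×10⁻³
Highest index: option S.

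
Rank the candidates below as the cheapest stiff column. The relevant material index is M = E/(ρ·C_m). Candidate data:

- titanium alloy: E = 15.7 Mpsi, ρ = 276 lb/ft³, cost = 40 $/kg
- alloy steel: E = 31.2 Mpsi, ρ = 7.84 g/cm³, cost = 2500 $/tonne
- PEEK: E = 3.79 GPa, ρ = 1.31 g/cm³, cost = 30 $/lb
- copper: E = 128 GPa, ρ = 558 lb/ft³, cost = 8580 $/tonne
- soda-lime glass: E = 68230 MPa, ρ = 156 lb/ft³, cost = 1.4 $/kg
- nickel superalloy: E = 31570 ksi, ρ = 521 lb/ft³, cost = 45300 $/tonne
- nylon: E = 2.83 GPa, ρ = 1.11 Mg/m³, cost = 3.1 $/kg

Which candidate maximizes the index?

Putting every candidate on a common basis:
  titanium alloy: E = 108.2 GPa, ρ = 4421 kg/m³, cost = 40.00 $/kg
  alloy steel: E = 215.1 GPa, ρ = 7840 kg/m³, cost = 2.500 $/kg
  PEEK: E = 3.790 GPa, ρ = 1310 kg/m³, cost = 66.14 $/kg
  copper: E = 128.0 GPa, ρ = 8938 kg/m³, cost = 8.580 $/kg
  soda-lime glass: E = 68.23 GPa, ρ = 2499 kg/m³, cost = 1.400 $/kg
  nickel superalloy: E = 217.7 GPa, ρ = 8346 kg/m³, cost = 45.30 $/kg
  nylon: E = 2.830 GPa, ρ = 1110 kg/m³, cost = 3.100 $/kg
  soda-lime glass: M = 19.5 MN·m per $
  alloy steel: M = 11.0 MN·m per $
  copper: M = 1.67 MN·m per $
  nylon: M = 0.822 MN·m per $
  titanium alloy: M = 0.612 MN·m per $
  nickel superalloy: M = 0.576 MN·m per $
  PEEK: M = 0.0437 MN·m per $
Soda-lime glass has the largest M.

soda-lime glass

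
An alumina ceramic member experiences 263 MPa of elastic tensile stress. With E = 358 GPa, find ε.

7.35×10⁻⁴

ε = σ/E = 263 / 358000 = 7.35×10⁻⁴.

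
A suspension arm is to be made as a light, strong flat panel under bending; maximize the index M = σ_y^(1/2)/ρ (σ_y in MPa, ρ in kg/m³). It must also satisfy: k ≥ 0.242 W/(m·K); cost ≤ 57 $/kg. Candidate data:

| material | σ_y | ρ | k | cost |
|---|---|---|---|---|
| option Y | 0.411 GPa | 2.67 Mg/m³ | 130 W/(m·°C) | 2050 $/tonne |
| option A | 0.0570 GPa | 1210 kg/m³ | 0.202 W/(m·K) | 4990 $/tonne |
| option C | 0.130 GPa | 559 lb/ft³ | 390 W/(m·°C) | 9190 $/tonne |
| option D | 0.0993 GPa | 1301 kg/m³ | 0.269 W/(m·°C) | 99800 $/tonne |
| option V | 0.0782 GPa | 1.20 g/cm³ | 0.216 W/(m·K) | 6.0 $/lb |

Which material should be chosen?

Screen on constraints: k ≥ 0.242 W/(m·K); cost ≤ 57 $/kg. Survivors: option Y, option C.
In SI units:
  option Y: σ_y = 411.0 MPa, ρ = 2670 kg/m³
  option C: σ_y = 130.0 MPa, ρ = 8954 kg/m³
  option Y: M = 7.59×10⁻³
  option C: M = 1.27×10⁻³
Option Y ranks first.

option Y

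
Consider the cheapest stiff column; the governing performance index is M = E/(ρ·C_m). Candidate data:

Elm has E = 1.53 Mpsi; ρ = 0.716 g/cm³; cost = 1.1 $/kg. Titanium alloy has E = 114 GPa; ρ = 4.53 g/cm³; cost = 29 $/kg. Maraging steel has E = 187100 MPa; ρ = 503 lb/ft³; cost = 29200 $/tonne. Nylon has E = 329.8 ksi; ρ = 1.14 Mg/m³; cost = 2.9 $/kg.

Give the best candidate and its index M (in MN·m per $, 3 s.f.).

elm, M = 13.4 MN·m per $

Convert each candidate to consistent units, then evaluate M:
  elm: E = 10.55 GPa, ρ = 716.0 kg/m³, cost = 1.100 $/kg
  titanium alloy: E = 114.0 GPa, ρ = 4530 kg/m³, cost = 29.00 $/kg
  maraging steel: E = 187.1 GPa, ρ = 8057 kg/m³, cost = 29.20 $/kg
  nylon: E = 2.274 GPa, ρ = 1140 kg/m³, cost = 2.900 $/kg
  elm: M = 13.4 MN·m per $
  titanium alloy: M = 0.868 MN·m per $
  maraging steel: M = 0.795 MN·m per $
  nylon: M = 0.688 MN·m per $
Elm has the largest M.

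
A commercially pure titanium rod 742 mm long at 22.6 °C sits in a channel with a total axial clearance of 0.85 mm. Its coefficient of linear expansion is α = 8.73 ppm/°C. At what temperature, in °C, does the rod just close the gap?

154 °C

α·L₀·ΔT = 0.85 mm ⇒ ΔT = 0.85 / (8.73×10⁻⁶ × 742.0) = 131.2 K.
T = 22.6 + 131.2 = 153.8 °C.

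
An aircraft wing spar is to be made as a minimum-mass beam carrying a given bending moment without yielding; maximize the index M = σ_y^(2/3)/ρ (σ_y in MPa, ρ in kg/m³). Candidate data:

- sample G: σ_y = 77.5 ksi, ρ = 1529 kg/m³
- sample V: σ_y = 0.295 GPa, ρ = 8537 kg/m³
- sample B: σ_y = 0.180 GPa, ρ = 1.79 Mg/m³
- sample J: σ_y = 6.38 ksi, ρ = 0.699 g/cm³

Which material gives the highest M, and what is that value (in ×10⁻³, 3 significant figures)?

Convert each candidate to consistent units, then evaluate M:
  sample G: σ_y = 534.3 MPa, ρ = 1529 kg/m³
  sample V: σ_y = 295.0 MPa, ρ = 8537 kg/m³
  sample B: σ_y = 180.0 MPa, ρ = 1790 kg/m³
  sample J: σ_y = 43.99 MPa, ρ = 699.0 kg/m³
  sample G: M = 43.1×10⁻³
  sample J: M = 17.8×10⁻³
  sample B: M = 17.8×10⁻³
  sample V: M = 5.19×10⁻³
The maximum is for sample G.

sample G, M = 43.1×10⁻³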